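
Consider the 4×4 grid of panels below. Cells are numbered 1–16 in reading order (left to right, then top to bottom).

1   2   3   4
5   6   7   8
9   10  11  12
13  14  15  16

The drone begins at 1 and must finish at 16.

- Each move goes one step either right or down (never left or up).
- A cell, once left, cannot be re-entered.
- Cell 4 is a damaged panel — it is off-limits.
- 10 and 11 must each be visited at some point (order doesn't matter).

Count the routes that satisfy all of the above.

6

A right/down-only route from 1 to 16 makes exactly 3 down-moves and 3 right-moves in some order.
With no other constraints that would be C(6,3) = 20 routes.
A monotone route can only reach the required cells in the order 10, 11, so split there and multiply the segment counts (each segment already excludes blocked cells): 1→10: 3; 10→11: 1; 11→16: 2; product = 6.
That gives 6 routes.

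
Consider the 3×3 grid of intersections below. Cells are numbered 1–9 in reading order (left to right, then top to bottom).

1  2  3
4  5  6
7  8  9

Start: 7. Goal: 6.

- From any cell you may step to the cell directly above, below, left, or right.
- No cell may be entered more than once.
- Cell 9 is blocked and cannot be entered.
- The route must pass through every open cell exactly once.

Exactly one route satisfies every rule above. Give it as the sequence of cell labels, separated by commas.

7, 8, 5, 4, 1, 2, 3, 6

Need to visit all 8 open cells exactly once, starting at 7 and ending at 6.
Cell 3 has only two open neighbours (6 and 2), so the path must pass straight through it: one of those is the cell it's entered from and the other is where it exits.
Route from 7: right to 8, up to 5, left to 4, up to 1, 2× right (reaching 3), down to 6 — 7 moves in all.
Check: all 8 open cells covered.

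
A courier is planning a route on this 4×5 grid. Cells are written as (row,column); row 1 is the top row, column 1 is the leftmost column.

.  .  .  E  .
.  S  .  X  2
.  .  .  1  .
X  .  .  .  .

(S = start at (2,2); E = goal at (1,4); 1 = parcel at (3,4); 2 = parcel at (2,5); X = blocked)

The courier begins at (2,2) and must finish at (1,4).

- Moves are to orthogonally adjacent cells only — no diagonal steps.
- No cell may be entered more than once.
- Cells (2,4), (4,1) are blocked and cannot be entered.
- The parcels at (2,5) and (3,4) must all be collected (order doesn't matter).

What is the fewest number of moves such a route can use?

7

Any route passes through (2,5) and (3,4) in some order between (2,2) and (1,4). Summing Manhattan distances along each leg and taking the cheapest ordering ((2,2) → (3,4) → (2,5) → (1,4)) gives a lower bound of 3 + 2 + 2 = 7 moves.
A route of 7 moves achieves this: (2,2) → (3,2) → (3,3) → (3,4) → (3,5) → (2,5) → (1,5) → (1,4).
Since 7 matches the lower bound, it is optimal.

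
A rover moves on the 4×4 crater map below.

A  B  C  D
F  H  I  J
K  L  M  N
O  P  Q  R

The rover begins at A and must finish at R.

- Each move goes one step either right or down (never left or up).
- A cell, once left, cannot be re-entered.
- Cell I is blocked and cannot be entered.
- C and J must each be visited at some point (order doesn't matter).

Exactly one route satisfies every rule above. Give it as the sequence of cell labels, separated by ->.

A -> B -> C -> D -> J -> N -> R

Moves only go right or down, so the column and row indices never decrease.
Route from A: 3× right (reaching D), 3× down (reaching R) — 6 moves in all.
Check: all required cells visited.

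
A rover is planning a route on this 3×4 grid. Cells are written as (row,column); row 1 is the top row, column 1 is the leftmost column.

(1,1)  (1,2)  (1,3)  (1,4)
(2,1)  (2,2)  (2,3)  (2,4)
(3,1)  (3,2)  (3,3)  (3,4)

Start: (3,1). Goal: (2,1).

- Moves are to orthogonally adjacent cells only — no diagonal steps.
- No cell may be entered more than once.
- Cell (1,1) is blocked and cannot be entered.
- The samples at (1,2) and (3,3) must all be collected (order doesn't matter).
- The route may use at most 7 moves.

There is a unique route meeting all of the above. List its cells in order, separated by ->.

Any route must reach (1,2) and (3,3) and still end at (2,1) within 7 moves, so the order of the required stops is forced.
Route from (3,1): 2× right (reaching (3,3)), 2× up (reaching (1,3)), left to (1,2), down to (2,2), left to (2,1) — 7 moves in all.
Check: all required cells visited; 7 ≤ 7 moves.

(3,1) -> (3,2) -> (3,3) -> (2,3) -> (1,3) -> (1,2) -> (2,2) -> (2,1)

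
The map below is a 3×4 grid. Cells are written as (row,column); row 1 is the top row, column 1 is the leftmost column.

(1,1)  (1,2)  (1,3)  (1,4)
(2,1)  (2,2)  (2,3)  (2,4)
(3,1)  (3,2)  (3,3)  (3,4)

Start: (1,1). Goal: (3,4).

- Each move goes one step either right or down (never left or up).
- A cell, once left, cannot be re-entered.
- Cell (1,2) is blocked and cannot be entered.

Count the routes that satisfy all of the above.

4

A right/down-only route from (1,1) to (3,4) makes exactly 2 down-moves and 3 right-moves in some order.
With no other constraints that would be C(5,2) = 10 routes.
Subtract routes through each blocked cell (inclusion–exclusion for overlaps): − through (1,2): 6 → 4.
That gives 4 routes.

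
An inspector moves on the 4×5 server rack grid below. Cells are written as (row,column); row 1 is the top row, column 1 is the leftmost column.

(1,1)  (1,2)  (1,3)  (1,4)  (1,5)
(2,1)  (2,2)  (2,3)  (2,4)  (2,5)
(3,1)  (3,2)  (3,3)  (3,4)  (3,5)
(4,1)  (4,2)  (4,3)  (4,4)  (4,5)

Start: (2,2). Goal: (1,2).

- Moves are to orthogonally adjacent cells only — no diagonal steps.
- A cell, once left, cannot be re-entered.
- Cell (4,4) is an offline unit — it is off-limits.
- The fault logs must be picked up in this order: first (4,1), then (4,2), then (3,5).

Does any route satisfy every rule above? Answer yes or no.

yes

One route that works: (2,2) → (3,2) → (3,1) → (4,1) → (4,2) → (4,3) → (3,3) → (3,4) → (3,5) → (2,5) → (1,5) → (1,4) → (1,3) → (1,2).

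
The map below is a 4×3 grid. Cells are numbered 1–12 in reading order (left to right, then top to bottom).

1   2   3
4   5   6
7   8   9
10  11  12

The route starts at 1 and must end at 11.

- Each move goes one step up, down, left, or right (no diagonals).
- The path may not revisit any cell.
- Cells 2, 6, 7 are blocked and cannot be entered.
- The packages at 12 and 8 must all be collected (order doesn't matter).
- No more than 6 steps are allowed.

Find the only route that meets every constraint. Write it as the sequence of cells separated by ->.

Any route must reach 12 and 8 and still end at 11 within 6 moves, so the order of the required stops is forced.
Route from 1: down to 4, right to 5, down to 8, right to 9, down to 12, left to 11 — 6 moves in all.
Check: all required cells visited; 6 ≤ 6 moves.

1 -> 4 -> 5 -> 8 -> 9 -> 12 -> 11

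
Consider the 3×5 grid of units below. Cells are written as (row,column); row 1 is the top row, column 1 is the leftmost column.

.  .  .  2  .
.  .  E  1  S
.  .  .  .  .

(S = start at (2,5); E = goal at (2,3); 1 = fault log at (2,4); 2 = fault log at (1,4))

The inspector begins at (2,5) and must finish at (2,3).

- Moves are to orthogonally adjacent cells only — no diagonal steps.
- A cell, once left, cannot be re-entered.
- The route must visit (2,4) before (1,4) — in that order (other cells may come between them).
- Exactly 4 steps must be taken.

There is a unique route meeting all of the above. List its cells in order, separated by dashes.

(2,5) - (2,4) - (1,4) - (1,3) - (2,3)

The waypoints must appear in the order (2,4), (1,4), with no cell reused.
Route from (2,5): left 1 to (2,4), up 1 to (1,4), left 1 to (1,3), down 1 to (2,3) — 4 moves in all.
Check: order respected (1 at step 1, 2 at step 2); 4 moves as required.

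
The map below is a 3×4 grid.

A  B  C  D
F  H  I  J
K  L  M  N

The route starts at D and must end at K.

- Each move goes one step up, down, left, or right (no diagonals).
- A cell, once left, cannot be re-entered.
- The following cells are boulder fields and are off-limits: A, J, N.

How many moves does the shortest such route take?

The Manhattan distance from D to K is |1−3| + |4−1| = 5, so at least 5 moves are needed.
A route of 5 moves achieves this: D → C → I → M → L → K.
Since 5 matches the lower bound, it is optimal.

5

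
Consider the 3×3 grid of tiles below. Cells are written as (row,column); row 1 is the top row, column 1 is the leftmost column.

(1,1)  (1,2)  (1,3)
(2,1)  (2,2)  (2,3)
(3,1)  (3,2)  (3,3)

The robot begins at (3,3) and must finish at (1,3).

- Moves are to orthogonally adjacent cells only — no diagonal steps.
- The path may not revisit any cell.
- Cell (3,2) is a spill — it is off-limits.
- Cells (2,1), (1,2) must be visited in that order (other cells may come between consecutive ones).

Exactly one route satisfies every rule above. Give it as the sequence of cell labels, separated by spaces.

The waypoints must appear in the order (2,1), (1,2), with no cell reused.
Route from (3,3): up to (2,3), 2× left (reaching (2,1)), up to (1,1), 2× right (reaching (1,3)) — 6 moves in all.
Check: order respected ((2,1) at step 3, (1,2) at step 5).

(3,3) (2,3) (2,2) (2,1) (1,1) (1,2) (1,3)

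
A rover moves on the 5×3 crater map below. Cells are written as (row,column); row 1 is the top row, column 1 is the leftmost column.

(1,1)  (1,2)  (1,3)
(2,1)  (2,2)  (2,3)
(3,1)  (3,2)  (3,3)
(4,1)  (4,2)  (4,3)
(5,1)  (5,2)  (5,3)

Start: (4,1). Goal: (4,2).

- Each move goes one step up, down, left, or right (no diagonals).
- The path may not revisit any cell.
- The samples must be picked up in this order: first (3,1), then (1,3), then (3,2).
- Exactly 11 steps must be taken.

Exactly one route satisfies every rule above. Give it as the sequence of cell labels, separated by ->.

The waypoints must appear in the order (3,1), (1,3), (3,2), with no cell reused.
Route from (4,1): 3× up (reaching (1,1)), 2× right (reaching (1,3)), down to (2,3), left to (2,2), down to (3,2), right to (3,3), down to (4,3), left to (4,2) — 11 moves in all.
Check: order respected ((3,1) at step 1, (1,3) at step 5, (3,2) at step 8); 11 moves as required.

(4,1) -> (3,1) -> (2,1) -> (1,1) -> (1,2) -> (1,3) -> (2,3) -> (2,2) -> (3,2) -> (3,3) -> (4,3) -> (4,2)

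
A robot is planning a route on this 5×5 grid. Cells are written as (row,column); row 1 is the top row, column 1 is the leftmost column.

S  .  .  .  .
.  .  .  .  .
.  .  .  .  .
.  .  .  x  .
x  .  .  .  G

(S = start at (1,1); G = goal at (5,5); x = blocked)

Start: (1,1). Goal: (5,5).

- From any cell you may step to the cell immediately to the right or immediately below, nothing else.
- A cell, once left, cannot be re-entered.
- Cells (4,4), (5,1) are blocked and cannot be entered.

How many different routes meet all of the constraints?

29

A right/down-only route from (1,1) to (5,5) makes exactly 4 down-moves and 4 right-moves in some order.
With no other constraints that would be C(8,4) = 70 routes.
Subtract routes through each blocked cell (inclusion–exclusion for overlaps): − through (4,4): 40 − through (5,1): 1 → 29.
That gives 29 routes.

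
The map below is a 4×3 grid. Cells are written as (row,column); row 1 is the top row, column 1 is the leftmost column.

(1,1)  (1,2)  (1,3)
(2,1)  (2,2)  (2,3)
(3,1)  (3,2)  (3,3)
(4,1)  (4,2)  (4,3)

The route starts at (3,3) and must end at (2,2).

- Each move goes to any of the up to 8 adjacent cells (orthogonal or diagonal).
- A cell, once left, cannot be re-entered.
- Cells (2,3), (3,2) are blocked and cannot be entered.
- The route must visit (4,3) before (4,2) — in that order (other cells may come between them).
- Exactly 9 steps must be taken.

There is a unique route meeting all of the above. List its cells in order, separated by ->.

The waypoints must appear in the order (4,3), (4,2), with no cell reused.
Route from (3,3): down 1 to (4,3), left 2 to (4,1), up 3 to (1,1), right 2 to (1,3), down-left 1 to (2,2) — 9 moves in all.
Check: order respected ((4,3) at step 1, (4,2) at step 2); 9 moves as required.

(3,3) -> (4,3) -> (4,2) -> (4,1) -> (3,1) -> (2,1) -> (1,1) -> (1,2) -> (1,3) -> (2,2)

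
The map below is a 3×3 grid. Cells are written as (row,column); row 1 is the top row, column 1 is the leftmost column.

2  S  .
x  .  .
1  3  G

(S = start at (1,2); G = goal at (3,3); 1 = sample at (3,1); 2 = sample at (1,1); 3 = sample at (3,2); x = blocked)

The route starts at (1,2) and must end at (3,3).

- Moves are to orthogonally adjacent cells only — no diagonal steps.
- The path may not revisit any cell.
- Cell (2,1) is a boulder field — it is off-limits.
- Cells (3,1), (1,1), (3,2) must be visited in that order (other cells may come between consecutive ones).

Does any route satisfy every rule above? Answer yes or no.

no

(3,1) must be visited but has only one open neighbour ((3,2)), and it is neither the start nor the goal — the route would have to enter and leave through (3,2), re-entering it.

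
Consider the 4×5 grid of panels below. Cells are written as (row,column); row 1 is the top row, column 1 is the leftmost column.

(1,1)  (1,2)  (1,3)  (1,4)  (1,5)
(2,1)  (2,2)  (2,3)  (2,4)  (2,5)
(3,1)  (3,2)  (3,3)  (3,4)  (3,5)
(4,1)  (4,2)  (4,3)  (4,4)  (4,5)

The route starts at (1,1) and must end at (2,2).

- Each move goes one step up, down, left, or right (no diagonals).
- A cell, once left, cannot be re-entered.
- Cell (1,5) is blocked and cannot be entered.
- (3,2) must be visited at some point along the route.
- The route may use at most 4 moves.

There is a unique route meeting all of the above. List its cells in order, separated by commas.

(1,1), (2,1), (3,1), (3,2), (2,2)

The 4-move cap with required stops at (3,2) leaves no slack for detours.
Route from (1,1): down 2 to (3,1), right 1 to (3,2), up 1 to (2,2) — 4 moves in all.
Check: all required cells visited; 4 ≤ 4 moves.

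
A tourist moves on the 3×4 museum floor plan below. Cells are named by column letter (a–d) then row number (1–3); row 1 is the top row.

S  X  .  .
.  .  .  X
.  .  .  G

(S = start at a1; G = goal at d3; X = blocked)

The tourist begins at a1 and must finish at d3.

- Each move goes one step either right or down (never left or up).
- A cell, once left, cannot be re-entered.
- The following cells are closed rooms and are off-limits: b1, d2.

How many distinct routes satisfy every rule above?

A right/down-only route from a1 to d3 makes exactly 2 down-moves and 3 right-moves in some order.
With no other constraints that would be C(5,2) = 10 routes.
Subtract routes through each blocked cell (inclusion–exclusion for overlaps): − through b1: 6 − through d2: 4 + through b1&d2: 3 → 3.
That gives 3 routes.

3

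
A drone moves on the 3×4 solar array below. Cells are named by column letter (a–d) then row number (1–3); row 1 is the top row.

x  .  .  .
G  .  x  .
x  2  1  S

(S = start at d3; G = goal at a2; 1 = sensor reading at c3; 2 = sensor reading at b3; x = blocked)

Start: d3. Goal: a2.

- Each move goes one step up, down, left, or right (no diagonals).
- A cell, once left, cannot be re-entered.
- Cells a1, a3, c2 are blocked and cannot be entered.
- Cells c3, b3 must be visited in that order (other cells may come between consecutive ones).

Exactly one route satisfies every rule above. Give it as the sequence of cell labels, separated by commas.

d3, c3, b3, b2, a2

The waypoints must appear in the order c3, b3, with no cell reused.
Route from d3: 2× left (reaching b3), up to b2, left to a2 — 4 moves in all.
Check: order respected (1 at step 1, 2 at step 2).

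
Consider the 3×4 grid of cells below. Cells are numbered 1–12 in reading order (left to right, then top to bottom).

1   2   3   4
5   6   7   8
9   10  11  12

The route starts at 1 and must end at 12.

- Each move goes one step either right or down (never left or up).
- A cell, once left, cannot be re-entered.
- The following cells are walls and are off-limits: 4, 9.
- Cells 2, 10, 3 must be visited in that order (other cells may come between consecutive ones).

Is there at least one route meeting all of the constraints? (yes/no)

3 lies above 10, so going from 10 to 3 would need an upward move — but moves only go right/down, so 10 cannot be visited before 3.

no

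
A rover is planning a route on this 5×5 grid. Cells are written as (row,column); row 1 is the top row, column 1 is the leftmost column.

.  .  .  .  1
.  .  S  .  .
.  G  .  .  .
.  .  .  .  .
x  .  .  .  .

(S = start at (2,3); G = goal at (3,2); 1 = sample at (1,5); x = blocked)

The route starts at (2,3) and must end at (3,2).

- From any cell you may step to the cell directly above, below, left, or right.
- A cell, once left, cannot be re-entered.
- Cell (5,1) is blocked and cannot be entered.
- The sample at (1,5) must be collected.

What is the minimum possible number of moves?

Any route passes through (1,5) somewhere between (2,3) and (3,2). Summing Manhattan distances along the two legs ((2,3) → (1,5) → (3,2)) gives a lower bound of 3 + 5 = 8 moves.
A route of 8 moves achieves this: (2,3) → (1,3) → (1,4) → (1,5) → (2,5) → (3,5) → (3,4) → (3,3) → (3,2).
Since 8 matches the lower bound, it is optimal.

8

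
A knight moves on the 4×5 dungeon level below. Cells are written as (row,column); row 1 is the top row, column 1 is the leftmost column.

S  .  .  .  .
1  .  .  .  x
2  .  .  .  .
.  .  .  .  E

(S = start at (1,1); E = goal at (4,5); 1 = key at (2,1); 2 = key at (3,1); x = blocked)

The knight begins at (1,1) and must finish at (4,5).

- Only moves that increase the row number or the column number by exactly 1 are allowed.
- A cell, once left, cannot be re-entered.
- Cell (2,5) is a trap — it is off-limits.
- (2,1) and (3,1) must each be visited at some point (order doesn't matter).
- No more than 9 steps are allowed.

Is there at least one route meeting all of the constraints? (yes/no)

yes

One route that works: (1,1) → (2,1) → (3,1) → (4,1) → (4,2) → (4,3) → (4,4) → (4,5).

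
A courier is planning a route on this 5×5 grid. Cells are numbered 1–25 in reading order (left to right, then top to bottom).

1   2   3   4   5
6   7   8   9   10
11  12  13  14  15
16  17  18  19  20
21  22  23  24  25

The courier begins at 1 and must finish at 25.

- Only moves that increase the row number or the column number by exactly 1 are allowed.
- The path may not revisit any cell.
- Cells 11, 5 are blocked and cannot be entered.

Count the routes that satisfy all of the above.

54

A right/down-only route from 1 to 25 makes exactly 4 down-moves and 4 right-moves in some order.
With no other constraints that would be C(8,4) = 70 routes.
Subtract routes through each blocked cell (inclusion–exclusion for overlaps): − through 5: 1 − through 11: 15 → 54.
That gives 54 routes.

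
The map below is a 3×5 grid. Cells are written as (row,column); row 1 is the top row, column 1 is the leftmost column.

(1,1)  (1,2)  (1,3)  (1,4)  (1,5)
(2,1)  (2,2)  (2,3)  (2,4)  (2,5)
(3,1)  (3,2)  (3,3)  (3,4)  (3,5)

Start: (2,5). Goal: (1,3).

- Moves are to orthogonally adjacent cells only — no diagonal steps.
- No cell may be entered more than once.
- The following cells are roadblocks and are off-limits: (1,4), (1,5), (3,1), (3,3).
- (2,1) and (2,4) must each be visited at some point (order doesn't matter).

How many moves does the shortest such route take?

Any route passes through (2,1) and (2,4) in some order between (2,5) and (1,3). Summing Manhattan distances along each leg and taking the cheapest ordering ((2,5) → (2,4) → (2,1) → (1,3)) gives a lower bound of 1 + 3 + 3 = 7 moves.
A route of 7 moves achieves this: (2,5) → (2,4) → (2,3) → (2,2) → (2,1) → (1,1) → (1,2) → (1,3).
Since 7 matches the lower bound, it is optimal.

7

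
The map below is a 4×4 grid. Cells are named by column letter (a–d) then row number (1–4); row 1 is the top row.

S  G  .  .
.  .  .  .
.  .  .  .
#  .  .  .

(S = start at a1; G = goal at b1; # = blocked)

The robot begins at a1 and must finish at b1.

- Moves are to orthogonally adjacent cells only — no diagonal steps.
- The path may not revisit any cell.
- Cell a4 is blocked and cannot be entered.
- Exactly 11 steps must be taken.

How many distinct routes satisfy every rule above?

23

Need simple routes of exactly 11 moves from a1 to b1 (Manhattan distance 1, so 5 moves are spent on a detour and 5 undoing it).
Branch systematically from the start, pruning whenever the remaining move budget drops below the Manhattan distance to b1 or differs from it in parity. Every completion starts via a2: 23 (no valid completion starts via b1).
That gives 23 routes.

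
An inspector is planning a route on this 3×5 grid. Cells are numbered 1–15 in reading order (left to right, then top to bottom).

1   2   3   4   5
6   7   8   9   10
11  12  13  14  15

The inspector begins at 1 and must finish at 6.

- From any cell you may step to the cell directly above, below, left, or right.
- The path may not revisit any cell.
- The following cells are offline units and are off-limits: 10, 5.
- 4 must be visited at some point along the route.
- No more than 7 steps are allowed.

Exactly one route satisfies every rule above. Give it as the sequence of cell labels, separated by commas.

1, 2, 3, 4, 9, 8, 7, 6

Any route must reach 4 and still end at 6 within 7 moves, so the order of the required stops is forced.
Route from 1: right 3 to 4, down 1 to 9, left 3 to 6 — 7 moves in all.
Check: all required cells visited; 7 ≤ 7 moves.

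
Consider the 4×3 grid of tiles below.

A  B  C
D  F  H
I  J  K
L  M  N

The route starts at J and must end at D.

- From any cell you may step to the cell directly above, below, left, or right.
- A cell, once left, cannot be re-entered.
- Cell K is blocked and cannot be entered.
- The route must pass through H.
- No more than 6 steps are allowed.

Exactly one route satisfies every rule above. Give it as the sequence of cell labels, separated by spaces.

J F H C B A D

Any route must reach H and still end at D within 6 moves, so the order of the required stops is forced.
Route from J: up 1 to F, right 1 to H, up 1 to C, left 2 to A, down 1 to D — 6 moves in all.
Check: all required cells visited; 6 ≤ 6 moves.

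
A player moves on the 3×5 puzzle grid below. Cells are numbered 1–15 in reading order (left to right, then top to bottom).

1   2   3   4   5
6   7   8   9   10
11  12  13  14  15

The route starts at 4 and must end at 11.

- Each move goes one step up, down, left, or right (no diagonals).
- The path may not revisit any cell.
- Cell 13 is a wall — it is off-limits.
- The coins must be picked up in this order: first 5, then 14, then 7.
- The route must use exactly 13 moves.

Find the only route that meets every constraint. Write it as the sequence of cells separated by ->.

4 -> 5 -> 10 -> 15 -> 14 -> 9 -> 8 -> 3 -> 2 -> 1 -> 6 -> 7 -> 12 -> 11

The waypoints must appear in the order 5, 14, 7, with no cell reused.
Route from 4: right 1 to 5, down 2 to 15, left 1 to 14, up 1 to 9, left 1 to 8, up 1 to 3, left 2 to 1, down 1 to 6, right 1 to 7, down 1 to 12, left 1 to 11 — 13 moves in all.
Check: order respected (5 at step 1, 14 at step 4, 7 at step 11); 13 moves as required.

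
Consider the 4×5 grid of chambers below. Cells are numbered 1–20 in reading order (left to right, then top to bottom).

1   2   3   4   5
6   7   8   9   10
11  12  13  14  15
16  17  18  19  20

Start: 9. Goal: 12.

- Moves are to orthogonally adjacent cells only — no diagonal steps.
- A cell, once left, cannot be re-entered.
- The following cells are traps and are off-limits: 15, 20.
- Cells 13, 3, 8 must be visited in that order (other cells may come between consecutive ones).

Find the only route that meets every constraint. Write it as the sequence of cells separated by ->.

9 -> 14 -> 13 -> 18 -> 17 -> 16 -> 11 -> 6 -> 1 -> 2 -> 3 -> 8 -> 7 -> 12

The waypoints must appear in the order 13, 3, 8, with no cell reused.
Route from 9: down to 14, left to 13, down to 18, 2× left (reaching 16), 3× up (reaching 1), 2× right (reaching 3), down to 8, left to 7, down to 12 — 13 moves in all.
Check: order respected (13 at step 2, 3 at step 10, 8 at step 11).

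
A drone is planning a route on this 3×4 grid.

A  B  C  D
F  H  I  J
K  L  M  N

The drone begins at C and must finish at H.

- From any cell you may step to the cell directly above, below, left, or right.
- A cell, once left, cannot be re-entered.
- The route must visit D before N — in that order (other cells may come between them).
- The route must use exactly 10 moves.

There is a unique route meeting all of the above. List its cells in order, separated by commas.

The waypoints must appear in the order D, N, with no cell reused.
Route from C: right 1 to D, down 2 to N, left 3 to K, up 2 to A, right 1 to B, down 1 to H — 10 moves in all.
Check: order respected (D at step 1, N at step 3); 10 moves as required.

C, D, J, N, M, L, K, F, A, B, H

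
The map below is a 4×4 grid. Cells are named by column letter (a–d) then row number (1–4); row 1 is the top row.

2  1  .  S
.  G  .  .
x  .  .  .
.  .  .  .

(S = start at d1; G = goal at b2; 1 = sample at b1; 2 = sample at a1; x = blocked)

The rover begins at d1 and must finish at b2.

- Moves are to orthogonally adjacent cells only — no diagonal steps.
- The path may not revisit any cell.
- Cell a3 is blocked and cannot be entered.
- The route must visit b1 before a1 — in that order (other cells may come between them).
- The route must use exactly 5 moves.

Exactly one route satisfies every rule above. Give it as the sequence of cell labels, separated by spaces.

d1 c1 b1 a1 a2 b2

The waypoints must appear in the order b1, a1, with no cell reused.
Route from d1: 3× left (reaching a1), down to a2, right to b2 — 5 moves in all.
Check: order respected (1 at step 2, 2 at step 3); 5 moves as required.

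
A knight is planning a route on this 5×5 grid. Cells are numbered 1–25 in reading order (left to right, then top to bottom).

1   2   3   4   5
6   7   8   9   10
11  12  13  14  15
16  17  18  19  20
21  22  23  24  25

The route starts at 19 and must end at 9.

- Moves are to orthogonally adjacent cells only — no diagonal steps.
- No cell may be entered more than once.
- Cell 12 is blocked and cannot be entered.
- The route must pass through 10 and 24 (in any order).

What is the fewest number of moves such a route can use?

Any route passes through 10 and 24 in some order between 19 and 9. Summing Manhattan distances along each leg and taking the cheapest ordering (19 → 24 → 10 → 9) gives a lower bound of 1 + 4 + 1 = 6 moves.
A route of 6 moves achieves this: 19 → 24 → 25 → 20 → 15 → 10 → 9.
Since 6 matches the lower bound, it is optimal.

6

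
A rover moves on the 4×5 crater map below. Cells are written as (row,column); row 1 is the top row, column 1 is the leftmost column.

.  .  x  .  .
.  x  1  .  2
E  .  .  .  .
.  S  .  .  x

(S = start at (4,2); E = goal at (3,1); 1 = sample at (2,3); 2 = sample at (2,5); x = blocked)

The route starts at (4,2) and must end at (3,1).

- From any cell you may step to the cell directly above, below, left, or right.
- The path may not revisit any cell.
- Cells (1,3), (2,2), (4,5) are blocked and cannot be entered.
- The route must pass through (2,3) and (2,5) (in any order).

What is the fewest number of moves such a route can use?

10

Any route passes through (2,3) and (2,5) in some order between (4,2) and (3,1). Summing Manhattan distances along each leg and taking the cheapest ordering ((4,2) → (2,3) → (2,5) → (3,1)) gives a lower bound of 3 + 2 + 5 = 10 moves.
A route of 10 moves achieves this: (4,2) → (4,3) → (4,4) → (3,4) → (3,5) → (2,5) → (2,4) → (2,3) → (3,3) → (3,2) → (3,1).
Since 10 matches the lower bound, it is optimal.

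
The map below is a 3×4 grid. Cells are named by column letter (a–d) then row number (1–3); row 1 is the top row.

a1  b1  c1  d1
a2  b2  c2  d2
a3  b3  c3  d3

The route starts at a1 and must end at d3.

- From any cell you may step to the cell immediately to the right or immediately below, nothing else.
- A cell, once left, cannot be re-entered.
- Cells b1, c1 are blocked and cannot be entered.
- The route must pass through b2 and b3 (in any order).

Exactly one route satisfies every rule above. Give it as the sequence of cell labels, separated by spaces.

a1 a2 b2 b3 c3 d3

Moves only go right or down, so the column and row indices never decrease.
Route from a1: down to a2, right to b2, down to b3, 2× right (reaching d3) — 5 moves in all.
Check: all required cells visited.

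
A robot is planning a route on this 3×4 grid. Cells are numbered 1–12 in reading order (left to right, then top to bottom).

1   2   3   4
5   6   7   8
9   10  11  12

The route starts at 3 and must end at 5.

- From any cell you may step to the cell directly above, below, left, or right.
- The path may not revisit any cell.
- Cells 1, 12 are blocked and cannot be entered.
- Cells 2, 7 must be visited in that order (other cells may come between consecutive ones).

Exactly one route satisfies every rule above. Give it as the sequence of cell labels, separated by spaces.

3 2 6 7 11 10 9 5

The waypoints must appear in the order 2, 7, with no cell reused.
Route from 3: left 1 to 2, down 1 to 6, right 1 to 7, down 1 to 11, left 2 to 9, up 1 to 5 — 7 moves in all.
Check: order respected (2 at step 1, 7 at step 3).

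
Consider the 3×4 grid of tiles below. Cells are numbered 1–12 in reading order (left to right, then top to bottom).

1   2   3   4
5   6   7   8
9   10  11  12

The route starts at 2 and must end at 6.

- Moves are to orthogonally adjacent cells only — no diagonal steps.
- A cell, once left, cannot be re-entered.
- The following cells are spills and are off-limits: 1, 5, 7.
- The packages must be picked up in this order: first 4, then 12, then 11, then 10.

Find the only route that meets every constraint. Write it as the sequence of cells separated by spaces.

2 3 4 8 12 11 10 6

The waypoints must appear in the order 4, 12, 11, 10, with no cell reused.
Route from 2: 2× right (reaching 4), 2× down (reaching 12), 2× left (reaching 10), up to 6 — 7 moves in all.
Check: order respected (4 at step 2, 12 at step 4, 11 at step 5, 10 at step 6).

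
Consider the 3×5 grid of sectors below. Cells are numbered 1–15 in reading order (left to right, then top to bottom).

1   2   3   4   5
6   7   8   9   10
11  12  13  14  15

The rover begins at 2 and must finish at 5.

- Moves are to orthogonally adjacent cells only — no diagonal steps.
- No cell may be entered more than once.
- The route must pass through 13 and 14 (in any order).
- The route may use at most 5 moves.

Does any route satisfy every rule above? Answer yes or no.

Even ignoring the no-revisit rule, getting from 2 to 5, taking the cheapest ordering 2 → 13 → 14 → 5 needs at least 3 + 1 + 3 = 7 moves (Manhattan distance per leg), which exceeds the 5-move limit.

no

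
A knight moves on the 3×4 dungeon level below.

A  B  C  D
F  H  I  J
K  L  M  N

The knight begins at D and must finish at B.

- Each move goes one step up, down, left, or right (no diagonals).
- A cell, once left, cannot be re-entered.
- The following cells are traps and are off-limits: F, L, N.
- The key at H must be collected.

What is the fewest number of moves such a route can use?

Any route passes through H somewhere between D and B. Summing Manhattan distances along the two legs (D → H → B) gives a lower bound of 3 + 1 = 4 moves.
A route of 4 moves achieves this: D → J → I → H → B.
Since 4 matches the lower bound, it is optimal.

4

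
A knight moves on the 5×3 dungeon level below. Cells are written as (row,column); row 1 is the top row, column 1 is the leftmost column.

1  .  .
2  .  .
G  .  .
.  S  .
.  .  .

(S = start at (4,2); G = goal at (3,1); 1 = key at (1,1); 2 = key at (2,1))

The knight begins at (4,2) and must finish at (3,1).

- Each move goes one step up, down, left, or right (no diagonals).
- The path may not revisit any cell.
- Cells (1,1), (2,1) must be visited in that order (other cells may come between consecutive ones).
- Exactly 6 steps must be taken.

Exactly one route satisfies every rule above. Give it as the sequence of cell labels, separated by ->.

The waypoints must appear in the order (1,1), (2,1), with no cell reused.
Route from (4,2): up 3 to (1,2), left 1 to (1,1), down 2 to (3,1) — 6 moves in all.
Check: order respected (1 at step 4, 2 at step 5); 6 moves as required.

(4,2) -> (3,2) -> (2,2) -> (1,2) -> (1,1) -> (2,1) -> (3,1)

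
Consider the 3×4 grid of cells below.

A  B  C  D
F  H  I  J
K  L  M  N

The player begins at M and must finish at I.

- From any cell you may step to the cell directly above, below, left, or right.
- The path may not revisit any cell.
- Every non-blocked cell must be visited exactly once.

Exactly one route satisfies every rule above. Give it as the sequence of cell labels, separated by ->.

M -> N -> J -> D -> C -> B -> A -> F -> K -> L -> H -> I

Need to visit all 12 open cells exactly once, starting at M and ending at I.
Cell K has only two open neighbours (F and L), so the path must pass straight through it: one of those is the cell it's entered from and the other is where it exits.
Route from M: right to N, 2× up (reaching D), 3× left (reaching A), 2× down (reaching K), right to L, up to H, right to I — 11 moves in all.
Check: all 12 open cells covered.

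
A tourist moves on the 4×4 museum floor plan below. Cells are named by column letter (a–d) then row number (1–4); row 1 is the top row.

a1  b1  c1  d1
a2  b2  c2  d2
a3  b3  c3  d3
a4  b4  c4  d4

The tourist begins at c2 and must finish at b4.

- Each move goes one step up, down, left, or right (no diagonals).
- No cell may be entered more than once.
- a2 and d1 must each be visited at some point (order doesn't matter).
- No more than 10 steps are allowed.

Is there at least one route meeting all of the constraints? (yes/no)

One route that works: c2 → d2 → d1 → c1 → b1 → b2 → a2 → a3 → a4 → b4.

yes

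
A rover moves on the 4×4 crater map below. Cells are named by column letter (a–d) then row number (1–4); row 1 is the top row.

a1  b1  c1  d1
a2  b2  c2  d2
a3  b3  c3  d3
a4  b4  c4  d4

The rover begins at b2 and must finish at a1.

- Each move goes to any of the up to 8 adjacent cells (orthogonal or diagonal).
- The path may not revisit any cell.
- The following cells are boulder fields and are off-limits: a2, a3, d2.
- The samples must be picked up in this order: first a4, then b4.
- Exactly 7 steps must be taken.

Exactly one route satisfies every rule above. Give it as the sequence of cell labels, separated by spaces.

b2 b3 a4 b4 c3 c2 b1 a1

The waypoints must appear in the order a4, b4, with no cell reused.
Route from b2: down 1 to b3, down-left 1 to a4, right 1 to b4, up-right 1 to c3, up 1 to c2, up-left 1 to b1, left 1 to a1 — 7 moves in all.
Check: order respected (a4 at step 2, b4 at step 3); 7 moves as required.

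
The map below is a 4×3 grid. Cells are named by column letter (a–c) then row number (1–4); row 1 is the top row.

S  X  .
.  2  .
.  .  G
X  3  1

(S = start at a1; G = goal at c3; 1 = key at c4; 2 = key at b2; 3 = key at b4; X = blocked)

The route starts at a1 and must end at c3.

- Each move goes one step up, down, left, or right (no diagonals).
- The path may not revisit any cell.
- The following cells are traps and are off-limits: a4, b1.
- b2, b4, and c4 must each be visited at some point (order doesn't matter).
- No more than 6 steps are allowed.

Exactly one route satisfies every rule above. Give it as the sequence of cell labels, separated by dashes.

Any route must reach b2, b4, and c4 and still end at c3 within 6 moves, so the order of the required stops is forced.
Route from a1: down to a2, right to b2, 2× down (reaching b4), right to c4, up to c3 — 6 moves in all.
Check: all required cells visited; 6 ≤ 6 moves.

a1 - a2 - b2 - b3 - b4 - c4 - c3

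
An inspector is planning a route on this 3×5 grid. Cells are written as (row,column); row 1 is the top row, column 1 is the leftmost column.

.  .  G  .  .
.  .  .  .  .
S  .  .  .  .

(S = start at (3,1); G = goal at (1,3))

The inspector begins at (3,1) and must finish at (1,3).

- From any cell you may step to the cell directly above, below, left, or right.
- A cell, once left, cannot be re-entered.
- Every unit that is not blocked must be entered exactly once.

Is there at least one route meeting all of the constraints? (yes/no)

One route that works: (3,1) → (2,1) → (1,1) → (1,2) → (2,2) → (3,2) → (3,3) → (2,3) → (2,4) → (3,4) → (3,5) → (2,5) → (1,5) → (1,4) → (1,3).

yes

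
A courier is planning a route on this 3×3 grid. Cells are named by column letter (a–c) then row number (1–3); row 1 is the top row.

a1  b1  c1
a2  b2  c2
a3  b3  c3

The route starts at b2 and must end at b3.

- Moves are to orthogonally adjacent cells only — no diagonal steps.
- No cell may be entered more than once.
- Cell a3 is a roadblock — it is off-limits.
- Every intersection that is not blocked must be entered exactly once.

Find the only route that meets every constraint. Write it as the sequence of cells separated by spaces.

b2 a2 a1 b1 c1 c2 c3 b3

Need to visit all 8 open cells exactly once, starting at b2 and ending at b3.
Cell c3 has only two open neighbours (c2 and b3), so the path must pass straight through it: one of those is the cell it's entered from and the other is where it exits.
Route from b2: left to a2, up to a1, 2× right (reaching c1), 2× down (reaching c3), left to b3 — 7 moves in all.
Check: all 8 open cells covered.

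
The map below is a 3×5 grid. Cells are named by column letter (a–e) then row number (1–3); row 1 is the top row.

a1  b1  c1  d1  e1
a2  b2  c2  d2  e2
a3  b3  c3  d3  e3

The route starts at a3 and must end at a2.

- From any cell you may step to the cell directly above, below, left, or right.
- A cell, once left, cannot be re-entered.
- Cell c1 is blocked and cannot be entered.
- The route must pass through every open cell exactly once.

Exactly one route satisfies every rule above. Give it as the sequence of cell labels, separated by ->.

a3 -> b3 -> c3 -> d3 -> e3 -> e2 -> e1 -> d1 -> d2 -> c2 -> b2 -> b1 -> a1 -> a2

Need to visit all 14 open cells exactly once, starting at a3 and ending at a2.
Cell e3 has only two open neighbours (e2 and d3), so the path must pass straight through it: one of those is the cell it's entered from and the other is where it exits.
Route from a3: right 4 to e3, up 2 to e1, left 1 to d1, down 1 to d2, left 2 to b2, up 1 to b1, left 1 to a1, down 1 to a2 — 13 moves in all.
Check: all 14 open cells covered.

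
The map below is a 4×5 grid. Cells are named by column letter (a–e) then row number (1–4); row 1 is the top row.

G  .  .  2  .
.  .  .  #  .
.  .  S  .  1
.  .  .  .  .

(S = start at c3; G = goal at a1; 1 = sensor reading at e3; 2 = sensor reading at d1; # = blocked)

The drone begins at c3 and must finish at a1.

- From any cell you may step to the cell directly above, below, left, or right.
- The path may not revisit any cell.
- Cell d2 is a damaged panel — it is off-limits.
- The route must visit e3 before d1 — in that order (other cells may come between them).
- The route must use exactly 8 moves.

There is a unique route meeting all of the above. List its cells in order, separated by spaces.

The waypoints must appear in the order e3, d1, with no cell reused.
Route from c3: 2× right (reaching e3), 2× up (reaching e1), 4× left (reaching a1) — 8 moves in all.
Check: order respected (1 at step 2, 2 at step 5); 8 moves as required.

c3 d3 e3 e2 e1 d1 c1 b1 a1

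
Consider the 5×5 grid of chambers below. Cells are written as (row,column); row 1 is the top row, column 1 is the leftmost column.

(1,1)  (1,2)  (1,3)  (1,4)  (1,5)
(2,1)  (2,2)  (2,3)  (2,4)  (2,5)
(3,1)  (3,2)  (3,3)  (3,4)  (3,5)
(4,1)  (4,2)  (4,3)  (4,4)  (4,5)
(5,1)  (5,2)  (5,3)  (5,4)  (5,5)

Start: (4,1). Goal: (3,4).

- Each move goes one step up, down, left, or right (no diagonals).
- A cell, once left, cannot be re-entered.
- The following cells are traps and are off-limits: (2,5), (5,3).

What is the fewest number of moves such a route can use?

4

The Manhattan distance from (4,1) to (3,4) is |4−3| + |1−4| = 4, so at least 4 moves are needed.
A route of 4 moves achieves this: (4,1) → (3,1) → (3,2) → (3,3) → (3,4).
Since 4 matches the lower bound, it is optimal.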